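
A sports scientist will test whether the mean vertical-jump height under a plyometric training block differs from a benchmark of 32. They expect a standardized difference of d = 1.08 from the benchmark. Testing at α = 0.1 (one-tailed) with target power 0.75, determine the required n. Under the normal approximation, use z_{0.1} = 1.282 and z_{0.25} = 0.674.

n = 4

For a one-sample test: n = ((z_{α} + z_β) / d)².
z_{α} + z_β = 1.282 + 0.674 = 1.956.
n = (1.956 / 1.08)² = 1.811² = 3.28.
Round up.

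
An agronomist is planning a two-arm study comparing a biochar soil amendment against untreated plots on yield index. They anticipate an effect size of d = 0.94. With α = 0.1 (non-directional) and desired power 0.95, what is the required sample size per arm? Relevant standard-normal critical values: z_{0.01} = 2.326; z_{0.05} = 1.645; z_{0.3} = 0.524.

For two independent groups with equal n: n = 2·((z_{α/2} + z_β) / d)².
z_{α/2} + z_β = 1.645 + 1.645 = 3.290.
n = 2 × (3.290 / 0.94)² = 2 × 3.500² = 2 × 12.25 = 24.5.
Round up to the next whole participant.

n = 25 per group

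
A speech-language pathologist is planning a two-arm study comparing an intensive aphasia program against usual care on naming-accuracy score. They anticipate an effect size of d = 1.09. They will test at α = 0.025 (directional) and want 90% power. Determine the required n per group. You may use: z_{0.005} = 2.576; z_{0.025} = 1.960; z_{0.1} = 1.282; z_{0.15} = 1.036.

n = 18 per group

For two independent groups with equal n: n = 2·((z_{α} + z_β) / d)².
z_{α} + z_β = 1.960 + 1.282 = 3.242.
n = 2 × (3.242 / 1.09)² = 2 × 2.974² = 2 × 8.85 = 17.7.
Round up to the next whole participant.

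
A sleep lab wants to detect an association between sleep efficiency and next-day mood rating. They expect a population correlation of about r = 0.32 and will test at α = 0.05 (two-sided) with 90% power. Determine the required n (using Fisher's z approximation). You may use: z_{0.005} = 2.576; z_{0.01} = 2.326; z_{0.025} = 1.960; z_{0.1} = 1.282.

Fisher's z: C = ½·ln((1+r)/(1−r)) = ½·ln(1.9412) = 0.3316.
n = ((z_{α/2} + z_β)/C)² + 3.
(1.960 + 1.282) / 0.3316 = 3.242 / 0.3316 = 9.777.
n = 9.777² + 3 = 95.59 + 3 = 98.6.
Round up.

n = 99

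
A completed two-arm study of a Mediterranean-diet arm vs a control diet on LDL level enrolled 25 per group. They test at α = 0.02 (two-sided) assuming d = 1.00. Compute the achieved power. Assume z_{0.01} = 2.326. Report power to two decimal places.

power ≈ 0.89

For two equal groups, power = Φ(d·√(n/2) − z_{α/2}).
d·√(n/2) = 1.00 × √(25/2) = 1.00 × 3.536 = 3.536.
z_β = 3.536 − 2.326 = 1.210.
Power = Φ(1.210) = 0.887.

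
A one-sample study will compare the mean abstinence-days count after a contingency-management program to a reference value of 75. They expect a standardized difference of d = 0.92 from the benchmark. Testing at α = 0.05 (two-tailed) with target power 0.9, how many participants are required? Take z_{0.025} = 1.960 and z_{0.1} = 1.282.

For a one-sample test: n = ((z_{α/2} + z_β) / d)².
z_{α/2} + z_β = 1.960 + 1.282 = 3.242.
n = (3.242 / 0.92)² = 3.524² = 12.42.
Round up.

n = 13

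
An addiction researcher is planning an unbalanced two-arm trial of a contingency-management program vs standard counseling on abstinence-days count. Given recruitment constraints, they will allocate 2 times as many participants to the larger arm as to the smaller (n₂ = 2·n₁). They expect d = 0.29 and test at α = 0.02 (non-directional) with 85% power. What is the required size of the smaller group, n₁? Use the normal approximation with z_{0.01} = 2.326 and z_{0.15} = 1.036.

n₁ = 202

With allocation ratio k = n₂/n₁ = 2, Var(x̄₁−x̄₂) = σ²(1/n₁ + 1/(k·n₁)) = σ²·(k+1)/(k·n₁).
So n₁ = (1 + 1/k)·((z_{α/2} + z_β)/d)² = 1.500 × (3.362/0.29)².
n₁ = 1.500 × 134.40 = 201.6.
Round up: n₁ = 202, giving n₂ = 2 × 202 = 404.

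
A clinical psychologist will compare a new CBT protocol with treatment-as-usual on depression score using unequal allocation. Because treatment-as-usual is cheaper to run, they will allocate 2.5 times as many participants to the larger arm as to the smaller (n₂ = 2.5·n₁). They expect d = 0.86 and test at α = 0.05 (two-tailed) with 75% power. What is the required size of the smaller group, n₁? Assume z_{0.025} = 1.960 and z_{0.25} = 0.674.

With allocation ratio k = n₂/n₁ = 2.5, Var(x̄₁−x̄₂) = σ²(1/n₁ + 1/(k·n₁)) = σ²·(k+1)/(k·n₁).
So n₁ = (1 + 1/k)·((z_{α/2} + z_β)/d)² = 1.400 × (2.634/0.86)².
n₁ = 1.400 × 9.38 = 13.1.
Round up: n₁ = 14, giving n₂ = 2.5 × 14 = 35.

n₁ = 14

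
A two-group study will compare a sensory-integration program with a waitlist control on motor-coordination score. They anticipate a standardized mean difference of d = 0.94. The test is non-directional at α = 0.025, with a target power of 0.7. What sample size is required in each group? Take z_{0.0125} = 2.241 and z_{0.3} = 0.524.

For two independent groups with equal n: n = 2·((z_{α/2} + z_β) / d)².
z_{α/2} + z_β = 2.241 + 0.524 = 2.765.
n = 2 × (2.765 / 0.94)² = 2 × 2.941² = 2 × 8.65 = 17.3.
Round up to the next whole participant.

n = 18 per group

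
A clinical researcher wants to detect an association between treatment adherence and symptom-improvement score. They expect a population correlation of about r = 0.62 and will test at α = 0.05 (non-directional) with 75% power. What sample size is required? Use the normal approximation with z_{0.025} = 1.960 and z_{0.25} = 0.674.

Fisher's z: C = ½·ln((1+r)/(1−r)) = ½·ln(4.2632) = 0.7250.
n = ((z_{α/2} + z_β)/C)² + 3.
(1.960 + 0.674) / 0.7250 = 2.634 / 0.7250 = 3.633.
n = 3.633² + 3 = 13.20 + 3 = 16.2.
Round up.

n = 17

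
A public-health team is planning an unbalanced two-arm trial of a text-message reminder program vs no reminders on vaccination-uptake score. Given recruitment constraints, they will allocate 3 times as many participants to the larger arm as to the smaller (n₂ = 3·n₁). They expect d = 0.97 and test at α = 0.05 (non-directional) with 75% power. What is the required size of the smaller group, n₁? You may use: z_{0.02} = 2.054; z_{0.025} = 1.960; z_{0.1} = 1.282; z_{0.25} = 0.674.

With allocation ratio k = n₂/n₁ = 3, Var(x̄₁−x̄₂) = σ²(1/n₁ + 1/(k·n₁)) = σ²·(k+1)/(k·n₁).
So n₁ = (1 + 1/k)·((z_{α/2} + z_β)/d)² = 1.333 × (2.634/0.97)².
n₁ = 1.333 × 7.37 = 9.8.
Round up: n₁ = 10, giving n₂ = 3 × 10 = 30.

n₁ = 10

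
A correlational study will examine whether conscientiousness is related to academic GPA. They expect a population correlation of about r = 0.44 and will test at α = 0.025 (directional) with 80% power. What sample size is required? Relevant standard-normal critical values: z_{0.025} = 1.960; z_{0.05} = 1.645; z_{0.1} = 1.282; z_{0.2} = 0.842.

Fisher's z: C = ½·ln((1+r)/(1−r)) = ½·ln(2.5714) = 0.4722.
n = ((z_{α} + z_β)/C)² + 3.
(1.960 + 0.842) / 0.4722 = 2.802 / 0.4722 = 5.934.
n = 5.934² + 3 = 35.21 + 3 = 38.2.
Round up.

n = 39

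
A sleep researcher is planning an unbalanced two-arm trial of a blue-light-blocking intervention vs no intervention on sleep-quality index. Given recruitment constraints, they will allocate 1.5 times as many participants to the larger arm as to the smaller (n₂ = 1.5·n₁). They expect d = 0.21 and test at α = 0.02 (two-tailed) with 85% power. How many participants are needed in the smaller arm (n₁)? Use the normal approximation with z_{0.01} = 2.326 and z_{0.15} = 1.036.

n₁ = 428

With allocation ratio k = n₂/n₁ = 1.5, Var(x̄₁−x̄₂) = σ²(1/n₁ + 1/(k·n₁)) = σ²·(k+1)/(k·n₁).
So n₁ = (1 + 1/k)·((z_{α/2} + z_β)/d)² = 1.667 × (3.362/0.21)².
n₁ = 1.667 × 256.30 = 427.2.
Round up: n₁ = 428, giving n₂ = 1.5 × 428 = 642.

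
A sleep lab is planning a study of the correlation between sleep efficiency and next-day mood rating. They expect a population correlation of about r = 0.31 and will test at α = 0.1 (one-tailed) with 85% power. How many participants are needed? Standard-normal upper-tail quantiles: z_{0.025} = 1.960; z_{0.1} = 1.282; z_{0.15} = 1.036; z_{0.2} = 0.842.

Fisher's z: C = ½·ln((1+r)/(1−r)) = ½·ln(1.8986) = 0.3205.
n = ((z_{α} + z_β)/C)² + 3.
(1.282 + 1.036) / 0.3205 = 2.318 / 0.3205 = 7.232.
n = 7.232² + 3 = 52.31 + 3 = 55.3.
Round up.

n = 56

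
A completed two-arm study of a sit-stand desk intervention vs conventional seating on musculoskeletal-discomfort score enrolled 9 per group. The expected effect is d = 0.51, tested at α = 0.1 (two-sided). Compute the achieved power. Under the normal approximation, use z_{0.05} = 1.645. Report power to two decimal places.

For two equal groups, power = Φ(d·√(n/2) − z_{α/2}).
d·√(n/2) = 0.51 × √(9/2) = 0.51 × 2.121 = 1.082.
z_β = 1.082 − 1.645 = -0.563.
Power = Φ(-0.563) = 0.287.

power ≈ 0.29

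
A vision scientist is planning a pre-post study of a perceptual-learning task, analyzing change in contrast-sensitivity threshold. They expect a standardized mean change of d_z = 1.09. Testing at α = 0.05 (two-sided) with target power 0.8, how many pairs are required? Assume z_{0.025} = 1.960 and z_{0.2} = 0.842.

n = 7 pairs

For a paired (one-sample on differences) test: n = ((z_{α/2} + z_β) / d)².
z_{α/2} + z_β = 1.960 + 0.842 = 2.802.
n = (2.802 / 1.09)² = 2.571² = 6.61.
Round up.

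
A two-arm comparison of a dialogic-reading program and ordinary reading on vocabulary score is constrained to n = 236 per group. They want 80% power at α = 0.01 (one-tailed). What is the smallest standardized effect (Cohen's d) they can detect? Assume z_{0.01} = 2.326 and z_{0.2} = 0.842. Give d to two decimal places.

d_min ≈ 0.29

For two independent groups of n = 236 each: d_min = (z_{α} + z_β)·√(2/n).
z-sum = 2.326 + 0.842 = 3.168.
d_min = 3.168 × √(2/236) = 3.168 × 0.0921 = 0.292.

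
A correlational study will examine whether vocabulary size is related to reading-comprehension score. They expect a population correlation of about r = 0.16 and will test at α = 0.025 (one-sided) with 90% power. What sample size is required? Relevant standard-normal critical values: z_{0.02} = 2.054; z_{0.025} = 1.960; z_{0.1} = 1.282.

Fisher's z: C = ½·ln((1+r)/(1−r)) = ½·ln(1.3810) = 0.1614.
n = ((z_{α} + z_β)/C)² + 3.
(1.960 + 1.282) / 0.1614 = 3.242 / 0.1614 = 20.087.
n = 20.087² + 3 = 403.48 + 3 = 406.5.
Round up.

n = 407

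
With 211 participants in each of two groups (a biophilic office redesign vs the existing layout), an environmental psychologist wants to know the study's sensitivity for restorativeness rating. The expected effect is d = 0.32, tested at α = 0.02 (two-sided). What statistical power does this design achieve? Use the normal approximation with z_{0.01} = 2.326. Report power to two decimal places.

For two equal groups, power = Φ(d·√(n/2) − z_{α/2}).
d·√(n/2) = 0.32 × √(211/2) = 0.32 × 10.271 = 3.287.
z_β = 3.287 − 2.326 = 0.961.
Power = Φ(0.961) = 0.832.

power ≈ 0.83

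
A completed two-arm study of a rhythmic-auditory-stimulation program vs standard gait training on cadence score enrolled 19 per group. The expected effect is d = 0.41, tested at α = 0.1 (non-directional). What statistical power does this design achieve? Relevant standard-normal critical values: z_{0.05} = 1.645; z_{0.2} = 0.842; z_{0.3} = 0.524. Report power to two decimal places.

power ≈ 0.35

For two equal groups, power = Φ(d·√(n/2) − z_{α/2}).
d·√(n/2) = 0.41 × √(19/2) = 0.41 × 3.082 = 1.264.
z_β = 1.264 − 1.645 = -0.381.
Power = Φ(-0.381) = 0.351.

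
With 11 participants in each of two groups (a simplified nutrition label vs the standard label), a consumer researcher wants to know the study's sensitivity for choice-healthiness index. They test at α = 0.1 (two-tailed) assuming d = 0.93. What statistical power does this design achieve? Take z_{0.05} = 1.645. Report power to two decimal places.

For two equal groups, power = Φ(d·√(n/2) − z_{α/2}).
d·√(n/2) = 0.93 × √(11/2) = 0.93 × 2.345 = 2.181.
z_β = 2.181 − 1.645 = 0.536.
Power = Φ(0.536) = 0.704.

power ≈ 0.70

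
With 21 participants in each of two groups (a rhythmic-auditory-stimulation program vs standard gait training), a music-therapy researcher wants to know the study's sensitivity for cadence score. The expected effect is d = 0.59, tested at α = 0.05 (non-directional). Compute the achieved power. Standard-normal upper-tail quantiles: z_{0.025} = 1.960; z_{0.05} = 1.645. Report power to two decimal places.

For two equal groups, power = Φ(d·√(n/2) − z_{α/2}).
d·√(n/2) = 0.59 × √(21/2) = 0.59 × 3.240 = 1.912.
z_β = 1.912 − 1.960 = -0.048.
Power = Φ(-0.048) = 0.481.

power ≈ 0.48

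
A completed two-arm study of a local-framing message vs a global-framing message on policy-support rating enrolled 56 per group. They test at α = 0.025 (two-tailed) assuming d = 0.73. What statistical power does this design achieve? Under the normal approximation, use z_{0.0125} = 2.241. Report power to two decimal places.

For two equal groups, power = Φ(d·√(n/2) − z_{α/2}).
d·√(n/2) = 0.73 × √(56/2) = 0.73 × 5.292 = 3.863.
z_β = 3.863 − 2.241 = 1.622.
Power = Φ(1.622) = 0.948.

power ≈ 0.95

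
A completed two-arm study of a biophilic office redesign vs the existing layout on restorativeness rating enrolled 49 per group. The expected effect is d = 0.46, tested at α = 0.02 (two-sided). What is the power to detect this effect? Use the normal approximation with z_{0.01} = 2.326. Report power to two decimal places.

power ≈ 0.48

For two equal groups, power = Φ(d·√(n/2) − z_{α/2}).
d·√(n/2) = 0.46 × √(49/2) = 0.46 × 4.950 = 2.277.
z_β = 2.277 − 2.326 = -0.049.
Power = Φ(-0.049) = 0.480.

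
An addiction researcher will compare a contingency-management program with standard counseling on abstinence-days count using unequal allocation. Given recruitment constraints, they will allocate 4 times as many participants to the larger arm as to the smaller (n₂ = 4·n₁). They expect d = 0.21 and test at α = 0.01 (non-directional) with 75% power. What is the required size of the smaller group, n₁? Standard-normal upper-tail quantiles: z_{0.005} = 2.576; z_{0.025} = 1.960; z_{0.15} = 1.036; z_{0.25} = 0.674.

n₁ = 300

With allocation ratio k = n₂/n₁ = 4, Var(x̄₁−x̄₂) = σ²(1/n₁ + 1/(k·n₁)) = σ²·(k+1)/(k·n₁).
So n₁ = (1 + 1/k)·((z_{α/2} + z_β)/d)² = 1.250 × (3.250/0.21)².
n₁ = 1.250 × 239.51 = 299.4.
Round up: n₁ = 300, giving n₂ = 4 × 300 = 1200.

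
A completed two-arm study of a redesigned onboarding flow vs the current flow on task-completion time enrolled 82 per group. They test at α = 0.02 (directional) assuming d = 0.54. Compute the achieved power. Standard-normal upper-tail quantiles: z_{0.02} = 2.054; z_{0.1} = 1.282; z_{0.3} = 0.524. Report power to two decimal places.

For two equal groups, power = Φ(d·√(n/2) − z_{α}).
d·√(n/2) = 0.54 × √(82/2) = 0.54 × 6.403 = 3.458.
z_β = 3.458 − 2.054 = 1.404.
Power = Φ(1.404) = 0.920.

power ≈ 0.92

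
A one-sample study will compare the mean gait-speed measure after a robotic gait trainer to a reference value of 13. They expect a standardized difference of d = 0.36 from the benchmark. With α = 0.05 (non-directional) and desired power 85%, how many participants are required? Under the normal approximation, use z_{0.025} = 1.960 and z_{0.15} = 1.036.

n = 70

For a one-sample test: n = ((z_{α/2} + z_β) / d)².
z_{α/2} + z_β = 1.960 + 1.036 = 2.996.
n = (2.996 / 0.36)² = 8.322² = 69.26.
Round up.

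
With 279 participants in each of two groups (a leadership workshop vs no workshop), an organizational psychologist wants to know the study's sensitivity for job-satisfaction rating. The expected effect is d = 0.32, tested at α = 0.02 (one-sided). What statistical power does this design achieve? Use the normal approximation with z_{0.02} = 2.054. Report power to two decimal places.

For two equal groups, power = Φ(d·√(n/2) − z_{α}).
d·√(n/2) = 0.32 × √(279/2) = 0.32 × 11.811 = 3.780.
z_β = 3.780 − 2.054 = 1.726.
Power = Φ(1.726) = 0.958.

power ≈ 0.96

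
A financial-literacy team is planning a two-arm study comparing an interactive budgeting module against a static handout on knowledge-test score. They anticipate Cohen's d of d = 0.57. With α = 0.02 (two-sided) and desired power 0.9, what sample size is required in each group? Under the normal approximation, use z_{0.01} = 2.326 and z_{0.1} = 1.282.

n = 81 per group

For two independent groups with equal n: n = 2·((z_{α/2} + z_β) / d)².
z_{α/2} + z_β = 2.326 + 1.282 = 3.608.
n = 2 × (3.608 / 0.57)² = 2 × 6.330² = 2 × 40.07 = 80.1.
Round up to the next whole participant.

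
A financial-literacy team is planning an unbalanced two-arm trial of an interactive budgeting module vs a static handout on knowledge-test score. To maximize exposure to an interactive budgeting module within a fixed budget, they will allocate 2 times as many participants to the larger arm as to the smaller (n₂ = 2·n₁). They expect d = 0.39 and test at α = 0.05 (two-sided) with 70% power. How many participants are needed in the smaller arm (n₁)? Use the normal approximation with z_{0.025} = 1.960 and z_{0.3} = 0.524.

With allocation ratio k = n₂/n₁ = 2, Var(x̄₁−x̄₂) = σ²(1/n₁ + 1/(k·n₁)) = σ²·(k+1)/(k·n₁).
So n₁ = (1 + 1/k)·((z_{α/2} + z_β)/d)² = 1.500 × (2.484/0.39)².
n₁ = 1.500 × 40.57 = 60.9.
Round up: n₁ = 61, giving n₂ = 2 × 61 = 122.

n₁ = 61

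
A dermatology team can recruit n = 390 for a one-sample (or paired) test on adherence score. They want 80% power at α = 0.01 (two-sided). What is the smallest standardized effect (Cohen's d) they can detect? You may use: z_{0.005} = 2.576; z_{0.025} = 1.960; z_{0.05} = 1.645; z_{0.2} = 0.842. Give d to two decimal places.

d_min ≈ 0.17

For a single sample (or paired design) of n = 390: d_min = (z_{α/2} + z_β)/√n.
z-sum = 2.576 + 0.842 = 3.418.
d_min = 3.418 / √390 = 3.418 / 19.748 = 0.173.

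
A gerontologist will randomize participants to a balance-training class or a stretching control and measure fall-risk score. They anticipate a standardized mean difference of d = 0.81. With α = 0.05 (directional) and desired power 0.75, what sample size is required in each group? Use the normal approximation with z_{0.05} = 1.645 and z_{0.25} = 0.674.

n = 17 per group

For two independent groups with equal n: n = 2·((z_{α} + z_β) / d)².
z_{α} + z_β = 1.645 + 0.674 = 2.319.
n = 2 × (2.319 / 0.81)² = 2 × 2.863² = 2 × 8.20 = 16.4.
Round up to the next whole participant.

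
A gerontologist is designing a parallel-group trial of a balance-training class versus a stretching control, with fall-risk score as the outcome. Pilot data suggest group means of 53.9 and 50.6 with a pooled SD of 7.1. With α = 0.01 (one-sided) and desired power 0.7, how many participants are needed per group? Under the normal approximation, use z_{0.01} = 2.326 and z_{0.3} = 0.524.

n = 76 per group

Cohen's d = |M₁ − M₂| / SD_pooled = |53.9 − 50.6| / 7.1 = 3.3 / 7.1 = 0.465.
For two independent groups with equal n: n = 2·((z_{α} + z_β) / d)².
z_{α} + z_β = 2.326 + 0.524 = 2.850.
n = 2 × (2.850 / 0.465)² = 2 × 6.129² = 2 × 37.57 = 75.1.
Round up to the next whole participant.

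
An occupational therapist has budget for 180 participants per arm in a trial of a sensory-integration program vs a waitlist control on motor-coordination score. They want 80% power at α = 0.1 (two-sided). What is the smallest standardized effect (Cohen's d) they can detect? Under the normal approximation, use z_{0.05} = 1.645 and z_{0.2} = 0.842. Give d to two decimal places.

d_min ≈ 0.26

For two independent groups of n = 180 each: d_min = (z_{α/2} + z_β)·√(2/n).
z-sum = 1.645 + 0.842 = 2.487.
d_min = 2.487 × √(2/180) = 2.487 × 0.1054 = 0.262.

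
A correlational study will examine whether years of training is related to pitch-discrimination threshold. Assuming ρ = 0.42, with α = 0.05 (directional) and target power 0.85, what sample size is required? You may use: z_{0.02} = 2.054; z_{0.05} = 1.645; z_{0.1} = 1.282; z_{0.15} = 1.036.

n = 39

Fisher's z: C = ½·ln((1+r)/(1−r)) = ½·ln(2.4483) = 0.4477.
n = ((z_{α} + z_β)/C)² + 3.
(1.645 + 1.036) / 0.4477 = 2.681 / 0.4477 = 5.988.
n = 5.988² + 3 = 35.86 + 3 = 38.9.
Round up.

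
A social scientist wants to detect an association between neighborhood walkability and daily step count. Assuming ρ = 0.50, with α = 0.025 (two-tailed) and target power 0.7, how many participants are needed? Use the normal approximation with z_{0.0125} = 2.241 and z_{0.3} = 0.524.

n = 29

Fisher's z: C = ½·ln((1+r)/(1−r)) = ½·ln(3.0000) = 0.5493.
n = ((z_{α/2} + z_β)/C)² + 3.
(2.241 + 0.524) / 0.5493 = 2.765 / 0.5493 = 5.034.
n = 5.034² + 3 = 25.34 + 3 = 28.3.
Round up.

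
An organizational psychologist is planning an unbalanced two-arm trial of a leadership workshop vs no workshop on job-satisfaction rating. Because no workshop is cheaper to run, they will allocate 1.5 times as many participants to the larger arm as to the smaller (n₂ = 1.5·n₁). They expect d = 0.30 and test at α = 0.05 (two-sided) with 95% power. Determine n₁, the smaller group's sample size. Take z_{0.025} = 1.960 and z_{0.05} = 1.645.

With allocation ratio k = n₂/n₁ = 1.5, Var(x̄₁−x̄₂) = σ²(1/n₁ + 1/(k·n₁)) = σ²·(k+1)/(k·n₁).
So n₁ = (1 + 1/k)·((z_{α/2} + z_β)/d)² = 1.667 × (3.605/0.30)².
n₁ = 1.667 × 144.40 = 240.7.
Round up: n₁ = 241, giving n₂ = ⌈1.5 × 241⌉ = ⌈361.5⌉ = 362.

n₁ = 241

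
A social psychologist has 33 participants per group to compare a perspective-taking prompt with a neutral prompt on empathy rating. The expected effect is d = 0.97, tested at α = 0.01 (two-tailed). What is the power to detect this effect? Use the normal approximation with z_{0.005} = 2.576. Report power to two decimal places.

For two equal groups, power = Φ(d·√(n/2) − z_{α/2}).
d·√(n/2) = 0.97 × √(33/2) = 0.97 × 4.062 = 3.940.
z_β = 3.940 − 2.576 = 1.364.
Power = Φ(1.364) = 0.914.

power ≈ 0.91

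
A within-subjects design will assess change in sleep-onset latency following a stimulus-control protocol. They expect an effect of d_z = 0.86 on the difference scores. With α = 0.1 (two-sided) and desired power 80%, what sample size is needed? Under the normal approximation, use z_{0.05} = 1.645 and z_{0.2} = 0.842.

n = 9 pairs

For a paired (one-sample on differences) test: n = ((z_{α/2} + z_β) / d)².
z_{α/2} + z_β = 1.645 + 0.842 = 2.487.
n = (2.487 / 0.86)² = 2.892² = 8.36.
Round up.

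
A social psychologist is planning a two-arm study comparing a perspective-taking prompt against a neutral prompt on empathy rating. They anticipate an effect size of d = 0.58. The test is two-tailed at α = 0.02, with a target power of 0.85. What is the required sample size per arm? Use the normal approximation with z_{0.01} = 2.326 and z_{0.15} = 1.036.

For two independent groups with equal n: n = 2·((z_{α/2} + z_β) / d)².
z_{α/2} + z_β = 2.326 + 1.036 = 3.362.
n = 2 × (3.362 / 0.58)² = 2 × 5.797² = 2 × 33.60 = 67.2.
Round up to the next whole participant.

n = 68 per group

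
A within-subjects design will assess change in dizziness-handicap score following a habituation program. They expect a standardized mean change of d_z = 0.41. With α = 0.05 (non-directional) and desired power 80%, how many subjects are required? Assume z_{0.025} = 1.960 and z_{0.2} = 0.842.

n = 47 pairs

For a paired (one-sample on differences) test: n = ((z_{α/2} + z_β) / d)².
z_{α/2} + z_β = 1.960 + 0.842 = 2.802.
n = (2.802 / 0.41)² = 6.834² = 46.71.
Round up.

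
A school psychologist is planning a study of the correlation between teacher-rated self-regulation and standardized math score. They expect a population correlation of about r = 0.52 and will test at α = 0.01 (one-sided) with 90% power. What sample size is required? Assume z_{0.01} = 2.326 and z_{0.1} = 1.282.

n = 43

Fisher's z: C = ½·ln((1+r)/(1−r)) = ½·ln(3.1667) = 0.5763.
n = ((z_{α} + z_β)/C)² + 3.
(2.326 + 1.282) / 0.5763 = 3.608 / 0.5763 = 6.261.
n = 6.261² + 3 = 39.20 + 3 = 42.2.
Round up.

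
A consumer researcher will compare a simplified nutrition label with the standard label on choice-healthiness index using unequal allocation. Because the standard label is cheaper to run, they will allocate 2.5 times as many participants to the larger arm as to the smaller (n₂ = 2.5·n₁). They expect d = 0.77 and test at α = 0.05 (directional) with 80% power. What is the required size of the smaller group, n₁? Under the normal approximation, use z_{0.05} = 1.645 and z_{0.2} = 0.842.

n₁ = 15

With allocation ratio k = n₂/n₁ = 2.5, Var(x̄₁−x̄₂) = σ²(1/n₁ + 1/(k·n₁)) = σ²·(k+1)/(k·n₁).
So n₁ = (1 + 1/k)·((z_{α} + z_β)/d)² = 1.400 × (2.487/0.77)².
n₁ = 1.400 × 10.43 = 14.6.
Round up: n₁ = 15, giving n₂ = ⌈2.5 × 15⌉ = ⌈37.5⌉ = 38.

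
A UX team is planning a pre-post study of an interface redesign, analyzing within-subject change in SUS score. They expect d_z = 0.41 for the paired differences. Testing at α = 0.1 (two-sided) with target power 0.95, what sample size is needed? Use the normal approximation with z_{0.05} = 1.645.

n = 65 pairs

For a paired (one-sample on differences) test: n = ((z_{α/2} + z_β) / d)².
z_{α/2} + z_β = 1.645 + 1.645 = 3.290.
n = (3.290 / 0.41)² = 8.024² = 64.39.
Round up.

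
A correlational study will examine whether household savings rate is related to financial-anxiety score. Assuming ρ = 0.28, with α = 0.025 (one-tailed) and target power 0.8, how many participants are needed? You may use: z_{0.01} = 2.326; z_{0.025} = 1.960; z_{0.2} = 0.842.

n = 98

Fisher's z: C = ½·ln((1+r)/(1−r)) = ½·ln(1.7778) = 0.2877.
n = ((z_{α} + z_β)/C)² + 3.
(1.960 + 0.842) / 0.2877 = 2.802 / 0.2877 = 9.739.
n = 9.739² + 3 = 94.85 + 3 = 97.9.
Round up.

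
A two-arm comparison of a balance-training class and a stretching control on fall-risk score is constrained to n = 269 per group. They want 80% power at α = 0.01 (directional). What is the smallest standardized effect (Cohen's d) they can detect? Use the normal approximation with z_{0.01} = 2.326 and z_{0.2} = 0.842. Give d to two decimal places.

d_min ≈ 0.27

For two independent groups of n = 269 each: d_min = (z_{α} + z_β)·√(2/n).
z-sum = 2.326 + 0.842 = 3.168.
d_min = 3.168 × √(2/269) = 3.168 × 0.0862 = 0.273.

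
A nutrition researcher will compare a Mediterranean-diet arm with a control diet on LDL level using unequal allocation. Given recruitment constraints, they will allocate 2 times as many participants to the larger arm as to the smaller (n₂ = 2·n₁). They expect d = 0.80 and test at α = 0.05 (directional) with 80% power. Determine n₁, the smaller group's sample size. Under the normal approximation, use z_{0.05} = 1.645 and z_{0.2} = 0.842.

n₁ = 15

With allocation ratio k = n₂/n₁ = 2, Var(x̄₁−x̄₂) = σ²(1/n₁ + 1/(k·n₁)) = σ²·(k+1)/(k·n₁).
So n₁ = (1 + 1/k)·((z_{α} + z_β)/d)² = 1.500 × (2.487/0.80)².
n₁ = 1.500 × 9.66 = 14.5.
Round up: n₁ = 15, giving n₂ = 2 × 15 = 30.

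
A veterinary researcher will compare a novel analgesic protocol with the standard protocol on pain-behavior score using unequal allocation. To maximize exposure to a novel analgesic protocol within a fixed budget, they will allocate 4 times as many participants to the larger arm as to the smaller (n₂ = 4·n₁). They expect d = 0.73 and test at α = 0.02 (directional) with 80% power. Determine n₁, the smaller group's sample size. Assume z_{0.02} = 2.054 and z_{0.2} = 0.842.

n₁ = 20

With allocation ratio k = n₂/n₁ = 4, Var(x̄₁−x̄₂) = σ²(1/n₁ + 1/(k·n₁)) = σ²·(k+1)/(k·n₁).
So n₁ = (1 + 1/k)·((z_{α} + z_β)/d)² = 1.250 × (2.896/0.73)².
n₁ = 1.250 × 15.74 = 19.7.
Round up: n₁ = 20, giving n₂ = 4 × 20 = 80.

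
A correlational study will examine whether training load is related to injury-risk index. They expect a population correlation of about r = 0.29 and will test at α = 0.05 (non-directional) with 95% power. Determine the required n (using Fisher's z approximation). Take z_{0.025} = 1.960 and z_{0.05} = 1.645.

n = 149

Fisher's z: C = ½·ln((1+r)/(1−r)) = ½·ln(1.8169) = 0.2986.
n = ((z_{α/2} + z_β)/C)² + 3.
(1.960 + 1.645) / 0.2986 = 3.605 / 0.2986 = 12.073.
n = 12.073² + 3 = 145.76 + 3 = 148.8.
Round up.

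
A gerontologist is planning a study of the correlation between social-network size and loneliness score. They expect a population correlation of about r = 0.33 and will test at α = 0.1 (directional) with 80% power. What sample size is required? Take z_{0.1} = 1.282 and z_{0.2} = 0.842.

n = 42

Fisher's z: C = ½·ln((1+r)/(1−r)) = ½·ln(1.9851) = 0.3428.
n = ((z_{α} + z_β)/C)² + 3.
(1.282 + 0.842) / 0.3428 = 2.124 / 0.3428 = 6.196.
n = 6.196² + 3 = 38.39 + 3 = 41.4.
Round up.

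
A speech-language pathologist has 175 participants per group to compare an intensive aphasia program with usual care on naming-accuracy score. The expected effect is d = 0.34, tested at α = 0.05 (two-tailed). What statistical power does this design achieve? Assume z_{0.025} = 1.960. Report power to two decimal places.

For two equal groups, power = Φ(d·√(n/2) − z_{α/2}).
d·√(n/2) = 0.34 × √(175/2) = 0.34 × 9.354 = 3.180.
z_β = 3.180 − 1.960 = 1.220.
Power = Φ(1.220) = 0.889.

power ≈ 0.89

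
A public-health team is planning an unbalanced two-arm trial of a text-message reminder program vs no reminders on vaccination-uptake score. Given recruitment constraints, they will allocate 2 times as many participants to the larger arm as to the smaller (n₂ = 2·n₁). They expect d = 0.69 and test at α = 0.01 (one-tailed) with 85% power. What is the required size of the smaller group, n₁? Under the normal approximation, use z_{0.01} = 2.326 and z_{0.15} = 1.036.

With allocation ratio k = n₂/n₁ = 2, Var(x̄₁−x̄₂) = σ²(1/n₁ + 1/(k·n₁)) = σ²·(k+1)/(k·n₁).
So n₁ = (1 + 1/k)·((z_{α} + z_β)/d)² = 1.500 × (3.362/0.69)².
n₁ = 1.500 × 23.74 = 35.6.
Round up: n₁ = 36, giving n₂ = 2 × 36 = 72.

n₁ = 36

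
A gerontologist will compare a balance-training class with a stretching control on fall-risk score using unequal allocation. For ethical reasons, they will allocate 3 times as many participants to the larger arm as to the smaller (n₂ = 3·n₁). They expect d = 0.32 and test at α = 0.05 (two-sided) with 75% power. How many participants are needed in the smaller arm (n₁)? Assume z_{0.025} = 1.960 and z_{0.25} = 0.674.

n₁ = 91

With allocation ratio k = n₂/n₁ = 3, Var(x̄₁−x̄₂) = σ²(1/n₁ + 1/(k·n₁)) = σ²·(k+1)/(k·n₁).
So n₁ = (1 + 1/k)·((z_{α/2} + z_β)/d)² = 1.333 × (2.634/0.32)².
n₁ = 1.333 × 67.75 = 90.3.
Round up: n₁ = 91, giving n₂ = 3 × 91 = 273.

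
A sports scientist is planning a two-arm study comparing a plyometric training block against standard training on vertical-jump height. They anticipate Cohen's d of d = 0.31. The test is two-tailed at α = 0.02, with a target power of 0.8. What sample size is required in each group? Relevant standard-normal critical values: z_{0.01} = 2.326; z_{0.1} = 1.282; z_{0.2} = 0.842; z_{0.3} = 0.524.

For two independent groups with equal n: n = 2·((z_{α/2} + z_β) / d)².
z_{α/2} + z_β = 2.326 + 0.842 = 3.168.
n = 2 × (3.168 / 0.31)² = 2 × 10.219² = 2 × 104.44 = 208.9.
Round up to the next whole participant.

n = 209 per group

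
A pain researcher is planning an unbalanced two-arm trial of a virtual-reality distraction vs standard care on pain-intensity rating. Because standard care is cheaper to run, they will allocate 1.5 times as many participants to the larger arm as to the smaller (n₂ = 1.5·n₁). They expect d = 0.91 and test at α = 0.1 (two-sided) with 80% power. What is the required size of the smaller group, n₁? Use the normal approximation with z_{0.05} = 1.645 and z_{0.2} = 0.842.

With allocation ratio k = n₂/n₁ = 1.5, Var(x̄₁−x̄₂) = σ²(1/n₁ + 1/(k·n₁)) = σ²·(k+1)/(k·n₁).
So n₁ = (1 + 1/k)·((z_{α/2} + z_β)/d)² = 1.667 × (2.487/0.91)².
n₁ = 1.667 × 7.47 = 12.4.
Round up: n₁ = 13, giving n₂ = ⌈1.5 × 13⌉ = ⌈19.5⌉ = 20.

n₁ = 13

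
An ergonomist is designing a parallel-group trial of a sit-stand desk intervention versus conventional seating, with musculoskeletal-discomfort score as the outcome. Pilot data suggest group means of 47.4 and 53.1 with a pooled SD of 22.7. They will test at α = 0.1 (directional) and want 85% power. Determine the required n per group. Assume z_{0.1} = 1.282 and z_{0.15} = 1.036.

Cohen's d = |M₁ − M₂| / SD_pooled = |47.4 − 53.1| / 22.7 = 5.7 / 22.7 = 0.251.
For two independent groups with equal n: n = 2·((z_{α} + z_β) / d)².
z_{α} + z_β = 1.282 + 1.036 = 2.318.
n = 2 × (2.318 / 0.251)² = 2 × 9.235² = 2 × 85.29 = 170.6.
Round up to the next whole participant.

n = 171 per group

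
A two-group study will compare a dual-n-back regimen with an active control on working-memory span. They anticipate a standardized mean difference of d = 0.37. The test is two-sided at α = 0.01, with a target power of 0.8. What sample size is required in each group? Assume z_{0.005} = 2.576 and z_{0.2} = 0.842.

n = 171 per group

For two independent groups with equal n: n = 2·((z_{α/2} + z_β) / d)².
z_{α/2} + z_β = 2.576 + 0.842 = 3.418.
n = 2 × (3.418 / 0.37)² = 2 × 9.238² = 2 × 85.34 = 170.7.
Round up to the next whole participant.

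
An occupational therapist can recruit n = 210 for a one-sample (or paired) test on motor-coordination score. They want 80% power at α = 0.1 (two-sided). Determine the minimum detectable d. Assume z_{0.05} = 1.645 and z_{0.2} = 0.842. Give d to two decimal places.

d_min ≈ 0.17

For a single sample (or paired design) of n = 210: d_min = (z_{α/2} + z_β)/√n.
z-sum = 1.645 + 0.842 = 2.487.
d_min = 2.487 / √210 = 2.487 / 14.491 = 0.172.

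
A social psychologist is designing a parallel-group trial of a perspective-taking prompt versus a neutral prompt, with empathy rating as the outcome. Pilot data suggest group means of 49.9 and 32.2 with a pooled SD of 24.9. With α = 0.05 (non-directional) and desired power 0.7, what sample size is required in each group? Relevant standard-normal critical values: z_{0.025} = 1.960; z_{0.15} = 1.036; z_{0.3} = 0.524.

Cohen's d = |M₁ − M₂| / SD_pooled = |49.9 − 32.2| / 24.9 = 17.7 / 24.9 = 0.711.
For two independent groups with equal n: n = 2·((z_{α/2} + z_β) / d)².
z_{α/2} + z_β = 1.960 + 0.524 = 2.484.
n = 2 × (2.484 / 0.711)² = 2 × 3.494² = 2 × 12.21 = 24.4.
Round up to the next whole participant.

n = 25 per group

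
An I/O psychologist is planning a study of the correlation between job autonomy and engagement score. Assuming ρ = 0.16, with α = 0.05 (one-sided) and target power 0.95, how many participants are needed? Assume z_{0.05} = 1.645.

n = 419

Fisher's z: C = ½·ln((1+r)/(1−r)) = ½·ln(1.3810) = 0.1614.
n = ((z_{α} + z_β)/C)² + 3.
(1.645 + 1.645) / 0.1614 = 3.290 / 0.1614 = 20.384.
n = 20.384² + 3 = 415.51 + 3 = 418.5.
Round up.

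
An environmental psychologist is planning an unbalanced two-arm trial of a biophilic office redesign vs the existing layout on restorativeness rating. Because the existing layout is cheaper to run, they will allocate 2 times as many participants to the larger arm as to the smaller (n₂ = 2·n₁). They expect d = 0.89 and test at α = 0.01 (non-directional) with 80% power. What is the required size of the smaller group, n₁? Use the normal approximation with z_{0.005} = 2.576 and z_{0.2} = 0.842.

With allocation ratio k = n₂/n₁ = 2, Var(x̄₁−x̄₂) = σ²(1/n₁ + 1/(k·n₁)) = σ²·(k+1)/(k·n₁).
So n₁ = (1 + 1/k)·((z_{α/2} + z_β)/d)² = 1.500 × (3.418/0.89)².
n₁ = 1.500 × 14.75 = 22.1.
Round up: n₁ = 23, giving n₂ = 2 × 23 = 46.

n₁ = 23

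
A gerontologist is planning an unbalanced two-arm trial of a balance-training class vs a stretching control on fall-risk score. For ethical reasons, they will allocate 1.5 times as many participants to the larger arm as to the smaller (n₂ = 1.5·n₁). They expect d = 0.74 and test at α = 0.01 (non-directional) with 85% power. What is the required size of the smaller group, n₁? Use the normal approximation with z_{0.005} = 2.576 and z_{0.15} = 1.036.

With allocation ratio k = n₂/n₁ = 1.5, Var(x̄₁−x̄₂) = σ²(1/n₁ + 1/(k·n₁)) = σ²·(k+1)/(k·n₁).
So n₁ = (1 + 1/k)·((z_{α/2} + z_β)/d)² = 1.667 × (3.612/0.74)².
n₁ = 1.667 × 23.82 = 39.7.
Round up: n₁ = 40, giving n₂ = 1.5 × 40 = 60.

n₁ = 40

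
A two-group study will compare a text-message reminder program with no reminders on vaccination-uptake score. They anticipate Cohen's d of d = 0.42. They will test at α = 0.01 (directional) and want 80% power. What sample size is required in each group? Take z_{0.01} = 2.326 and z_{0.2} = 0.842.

For two independent groups with equal n: n = 2·((z_{α} + z_β) / d)².
z_{α} + z_β = 2.326 + 0.842 = 3.168.
n = 2 × (3.168 / 0.42)² = 2 × 7.543² = 2 × 56.89 = 113.8.
Round up to the next whole participant.

n = 114 per group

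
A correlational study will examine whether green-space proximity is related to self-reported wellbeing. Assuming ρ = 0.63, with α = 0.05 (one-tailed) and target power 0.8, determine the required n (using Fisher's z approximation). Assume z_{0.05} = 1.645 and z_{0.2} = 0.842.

Fisher's z: C = ½·ln((1+r)/(1−r)) = ½·ln(4.4054) = 0.7414.
n = ((z_{α} + z_β)/C)² + 3.
(1.645 + 0.842) / 0.7414 = 2.487 / 0.7414 = 3.354.
n = 3.354² + 3 = 11.25 + 3 = 14.3.
Round up.

n = 15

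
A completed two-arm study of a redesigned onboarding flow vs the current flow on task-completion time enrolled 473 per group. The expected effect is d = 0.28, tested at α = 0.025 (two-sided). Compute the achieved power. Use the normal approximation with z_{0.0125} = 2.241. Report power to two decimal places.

For two equal groups, power = Φ(d·√(n/2) − z_{α/2}).
d·√(n/2) = 0.28 × √(473/2) = 0.28 × 15.379 = 4.306.
z_β = 4.306 − 2.241 = 2.065.
Power = Φ(2.065) = 0.981.

power ≈ 0.98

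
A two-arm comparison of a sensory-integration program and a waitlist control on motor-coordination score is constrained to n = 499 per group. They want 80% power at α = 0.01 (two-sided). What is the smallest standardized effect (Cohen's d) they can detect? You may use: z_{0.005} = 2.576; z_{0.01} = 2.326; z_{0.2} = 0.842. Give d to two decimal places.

d_min ≈ 0.22

For two independent groups of n = 499 each: d_min = (z_{α/2} + z_β)·√(2/n).
z-sum = 2.576 + 0.842 = 3.418.
d_min = 3.418 × √(2/499) = 3.418 × 0.0633 = 0.216.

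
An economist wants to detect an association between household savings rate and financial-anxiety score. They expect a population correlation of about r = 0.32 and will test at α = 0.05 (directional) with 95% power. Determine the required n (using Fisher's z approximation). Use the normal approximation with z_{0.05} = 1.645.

n = 102

Fisher's z: C = ½·ln((1+r)/(1−r)) = ½·ln(1.9412) = 0.3316.
n = ((z_{α} + z_β)/C)² + 3.
(1.645 + 1.645) / 0.3316 = 3.290 / 0.3316 = 9.922.
n = 9.922² + 3 = 98.44 + 3 = 101.4.
Round up.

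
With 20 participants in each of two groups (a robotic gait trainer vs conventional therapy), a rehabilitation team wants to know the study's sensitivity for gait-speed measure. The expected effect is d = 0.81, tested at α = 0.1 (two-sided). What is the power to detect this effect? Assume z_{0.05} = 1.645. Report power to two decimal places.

For two equal groups, power = Φ(d·√(n/2) − z_{α/2}).
d·√(n/2) = 0.81 × √(20/2) = 0.81 × 3.162 = 2.561.
z_β = 2.561 − 1.645 = 0.916.
Power = Φ(0.916) = 0.820.

power ≈ 0.82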